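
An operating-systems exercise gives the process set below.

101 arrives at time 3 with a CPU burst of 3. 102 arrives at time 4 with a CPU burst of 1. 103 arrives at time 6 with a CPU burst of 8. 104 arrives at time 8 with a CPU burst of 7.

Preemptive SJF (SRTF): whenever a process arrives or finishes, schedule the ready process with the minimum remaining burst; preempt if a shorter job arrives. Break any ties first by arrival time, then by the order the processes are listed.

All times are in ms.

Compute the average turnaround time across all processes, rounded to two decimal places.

Schedule: | idle 0-3 | 101 3-4 | 102 4-5 | 101 5-7 | 103 7-15 | 104 15-22 |
Completion: 101=7  102=5  103=15  104=22
Turnaround (C−A): 101=4  102=1  103=9  104=14
Turnaround times: 101=4, 102=1, 103=9, 104=14
Average turnaround = (4+1+9+14) / 4 = 28/4 = 7.00

7.00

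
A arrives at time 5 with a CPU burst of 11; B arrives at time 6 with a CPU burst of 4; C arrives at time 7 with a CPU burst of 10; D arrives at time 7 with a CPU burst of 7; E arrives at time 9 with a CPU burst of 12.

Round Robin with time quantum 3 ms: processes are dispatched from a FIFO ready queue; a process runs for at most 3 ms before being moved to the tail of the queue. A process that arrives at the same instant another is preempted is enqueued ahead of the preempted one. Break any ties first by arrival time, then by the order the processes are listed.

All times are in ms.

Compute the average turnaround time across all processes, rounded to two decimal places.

Gantt: | idle 0-5 | A 5-8 | B 8-11 | C 11-14 | D 14-17 | A 17-20 | E 20-23 | B 23-24 | C 24-27 | D 27-30 | A 30-33 | E 33-36 | C 36-39 | D 39-40 | A 40-42 | E 42-45 | C 45-46 | E 46-49 |
Completion: A=42  B=24  C=46  D=40  E=49
Turnaround times: A=37, B=18, C=39, D=33, E=40
Average turnaround = (37+18+39+33+40) / 5 = 167/5 = 33.40

33.40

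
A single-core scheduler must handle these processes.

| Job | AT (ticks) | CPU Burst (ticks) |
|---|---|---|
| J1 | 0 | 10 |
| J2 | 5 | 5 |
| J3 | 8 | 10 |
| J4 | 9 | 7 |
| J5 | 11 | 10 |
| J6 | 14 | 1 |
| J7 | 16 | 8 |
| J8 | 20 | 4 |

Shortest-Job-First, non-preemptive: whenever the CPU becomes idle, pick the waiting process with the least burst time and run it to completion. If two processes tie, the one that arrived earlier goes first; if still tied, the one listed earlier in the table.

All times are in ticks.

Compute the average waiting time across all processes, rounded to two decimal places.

11.00

Gantt: | J1 0-10 | J2 10-15 | J6 15-16 | J4 16-23 | J8 23-27 | J7 27-35 | J3 35-45 | J5 45-55 |
Completion: J1=10  J2=15  J3=45  J4=23  J5=55  J6=16  J7=35  J8=27
Waiting times: J1=0, J2=5, J3=27, J4=7, J5=34, J6=1, J7=11, J8=3
Average waiting = (0+5+27+7+34+1+11+3) / 8 = 88/8 = 11.00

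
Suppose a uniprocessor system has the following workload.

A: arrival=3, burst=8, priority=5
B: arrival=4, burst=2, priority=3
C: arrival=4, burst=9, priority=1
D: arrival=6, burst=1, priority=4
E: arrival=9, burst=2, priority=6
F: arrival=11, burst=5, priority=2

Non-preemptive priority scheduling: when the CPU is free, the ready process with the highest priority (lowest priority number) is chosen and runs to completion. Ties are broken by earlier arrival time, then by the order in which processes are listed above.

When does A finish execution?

Timeline: | idle 0-3 | A 3-11 | C 11-20 | F 20-25 | B 25-27 | D 27-28 | E 28-30 |
Completion: A=11  B=27  C=20  D=28  E=30  F=25

11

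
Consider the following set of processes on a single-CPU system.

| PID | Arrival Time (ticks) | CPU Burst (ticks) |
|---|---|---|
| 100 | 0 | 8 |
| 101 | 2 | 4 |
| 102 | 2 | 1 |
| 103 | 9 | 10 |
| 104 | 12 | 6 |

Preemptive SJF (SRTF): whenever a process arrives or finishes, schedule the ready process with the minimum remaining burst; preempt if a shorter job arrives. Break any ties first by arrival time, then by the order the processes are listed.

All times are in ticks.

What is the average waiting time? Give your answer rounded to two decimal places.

Timeline: | 100 0-2 | 102 2-3 | 101 3-7 | 100 7-13 | 104 13-19 | 103 19-29 |
Completion: 100=13  101=7  102=3  103=29  104=19
Waiting times: 100=5, 101=1, 102=0, 103=10, 104=1
Average waiting = (5+1+0+10+1) / 5 = 17/5 = 3.40

3.40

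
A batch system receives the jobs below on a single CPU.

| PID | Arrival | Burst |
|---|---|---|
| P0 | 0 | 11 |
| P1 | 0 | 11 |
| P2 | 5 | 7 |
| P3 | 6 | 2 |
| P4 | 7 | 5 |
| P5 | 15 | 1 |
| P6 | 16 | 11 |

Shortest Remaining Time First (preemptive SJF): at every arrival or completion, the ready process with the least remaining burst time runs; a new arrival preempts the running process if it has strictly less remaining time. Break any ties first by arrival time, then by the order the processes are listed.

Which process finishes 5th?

Timeline: | P0 0-6 | P3 6-8 | P0 8-13 | P4 13-15 | P5 15-16 | P4 16-19 | P2 19-26 | P1 26-37 | P6 37-48 |
Completion: P0=13  P1=37  P2=26  P3=8  P4=19  P5=16  P6=48
Finish order: P3 → P0 → P5 → P4 → P2 → P1 → P6

P2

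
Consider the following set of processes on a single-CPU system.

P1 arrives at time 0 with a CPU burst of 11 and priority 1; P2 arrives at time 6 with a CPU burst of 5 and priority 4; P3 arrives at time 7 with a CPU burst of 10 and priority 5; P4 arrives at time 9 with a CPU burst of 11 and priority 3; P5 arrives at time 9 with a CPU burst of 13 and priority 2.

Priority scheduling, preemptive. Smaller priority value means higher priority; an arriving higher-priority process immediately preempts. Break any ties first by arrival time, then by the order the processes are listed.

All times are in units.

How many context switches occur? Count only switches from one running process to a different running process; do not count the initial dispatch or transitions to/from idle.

Timeline: | P1 0-11 | P5 11-24 | P4 24-35 | P2 35-40 | P3 40-50 |
Completion: P1=11  P2=40  P3=50  P4=35  P5=24
Turnaround (C−A): P1=11  P2=34  P3=43  P4=26  P5=15

4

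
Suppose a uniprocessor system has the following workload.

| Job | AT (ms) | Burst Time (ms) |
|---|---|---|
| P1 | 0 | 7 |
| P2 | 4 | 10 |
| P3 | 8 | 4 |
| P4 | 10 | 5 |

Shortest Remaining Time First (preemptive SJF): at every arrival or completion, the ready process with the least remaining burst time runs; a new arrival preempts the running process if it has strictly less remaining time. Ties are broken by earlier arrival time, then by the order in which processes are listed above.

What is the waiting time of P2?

Timeline: | P1 0-7 | P2 7-8 | P3 8-12 | P4 12-17 | P2 17-26 |
Completion: P1=7  P2=26  P3=12  P4=17
Waiting(P2) = turnaround − burst = 22 − 10 = 12

12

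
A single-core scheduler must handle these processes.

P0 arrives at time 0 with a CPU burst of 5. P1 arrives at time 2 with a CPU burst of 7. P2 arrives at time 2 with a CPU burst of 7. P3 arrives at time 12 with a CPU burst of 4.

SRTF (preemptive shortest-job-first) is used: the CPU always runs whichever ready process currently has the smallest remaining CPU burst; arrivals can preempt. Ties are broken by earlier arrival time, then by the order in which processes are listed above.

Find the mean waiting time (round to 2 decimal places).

4.25

Schedule: | P0 0-5 | P1 5-12 | P3 12-16 | P2 16-23 |
Completion: P0=5  P1=12  P2=23  P3=16
Waiting times: P0=0, P1=3, P2=14, P3=0
Average waiting = (0+3+14+0) / 4 = 17/4 = 4.25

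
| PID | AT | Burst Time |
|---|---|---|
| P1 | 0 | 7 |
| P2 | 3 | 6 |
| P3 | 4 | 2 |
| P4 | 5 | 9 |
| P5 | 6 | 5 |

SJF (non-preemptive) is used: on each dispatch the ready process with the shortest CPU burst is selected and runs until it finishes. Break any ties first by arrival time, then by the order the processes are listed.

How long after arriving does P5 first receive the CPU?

Gantt: | P1 0-7 | P3 7-9 | P5 9-14 | P2 14-20 | P4 20-29 |
Completion: P1=7  P2=20  P3=9  P4=29  P5=14
Turnaround (C−A): P1=7  P2=17  P3=5  P4=24  P5=8
Response(P5) = first start − arrival = 9 − 6 = 3

3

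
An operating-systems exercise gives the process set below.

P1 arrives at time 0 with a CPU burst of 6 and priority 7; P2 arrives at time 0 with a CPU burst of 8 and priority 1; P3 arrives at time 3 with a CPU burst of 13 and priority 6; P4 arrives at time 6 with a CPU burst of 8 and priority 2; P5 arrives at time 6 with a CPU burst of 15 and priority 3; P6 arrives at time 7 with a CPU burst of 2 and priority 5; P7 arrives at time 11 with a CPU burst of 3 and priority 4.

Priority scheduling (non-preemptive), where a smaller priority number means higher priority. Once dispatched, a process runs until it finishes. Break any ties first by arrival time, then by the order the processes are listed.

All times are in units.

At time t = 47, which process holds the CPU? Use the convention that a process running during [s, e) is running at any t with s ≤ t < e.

P3

Timeline: | P2 0-8 | P4 8-16 | P5 16-31 | P7 31-34 | P6 34-36 | P3 36-49 | P1 49-55 |
Completion: P1=55  P2=8  P3=49  P4=16  P5=31  P6=36  P7=34
Turnaround (C−A): P1=55  P2=8  P3=46  P4=10  P5=25  P6=29  P7=23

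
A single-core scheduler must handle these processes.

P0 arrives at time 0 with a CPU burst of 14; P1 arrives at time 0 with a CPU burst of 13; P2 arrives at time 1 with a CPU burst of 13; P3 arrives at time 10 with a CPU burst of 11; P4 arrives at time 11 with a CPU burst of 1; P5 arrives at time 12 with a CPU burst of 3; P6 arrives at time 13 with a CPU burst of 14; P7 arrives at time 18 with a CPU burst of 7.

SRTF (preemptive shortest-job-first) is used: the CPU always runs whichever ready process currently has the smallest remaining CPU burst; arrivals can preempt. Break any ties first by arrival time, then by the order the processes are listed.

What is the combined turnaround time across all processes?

224

Timeline: | P1 0-11 | P4 11-12 | P1 12-14 | P5 14-17 | P3 17-18 | P7 18-25 | P3 25-35 | P2 35-48 | P0 48-62 | P6 62-76 |
Completion: P0=62  P1=14  P2=48  P3=35  P4=12  P5=17  P6=76  P7=25
Turnaround (C−A): P0=62  P1=14  P2=47  P3=25  P4=1  P5=5  P6=63  P7=7
Turnaround = completion − arrival: P0=62, P1=14, P2=47, P3=25, P4=1, P5=5, P6=63, P7=7
Total turnaround = 62 + 14 + 47 + 25 + 1 + 5 + 63 + 7 = 224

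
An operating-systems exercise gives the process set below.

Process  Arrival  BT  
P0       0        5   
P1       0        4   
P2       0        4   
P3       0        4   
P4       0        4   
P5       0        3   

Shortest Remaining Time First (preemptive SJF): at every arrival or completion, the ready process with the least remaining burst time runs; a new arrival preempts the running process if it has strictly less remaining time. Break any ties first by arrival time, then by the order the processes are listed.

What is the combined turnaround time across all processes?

Timeline: | P5 0-3 | P1 3-7 | P2 7-11 | P3 11-15 | P4 15-19 | P0 19-24 |
Completion: P0=24  P1=7  P2=11  P3=15  P4=19  P5=3
Turnaround (C−A): P0=24  P1=7  P2=11  P3=15  P4=19  P5=3
Turnaround = completion − arrival: P0=24, P1=7, P2=11, P3=15, P4=19, P5=3
Total turnaround = 24 + 7 + 11 + 15 + 19 + 3 = 79

79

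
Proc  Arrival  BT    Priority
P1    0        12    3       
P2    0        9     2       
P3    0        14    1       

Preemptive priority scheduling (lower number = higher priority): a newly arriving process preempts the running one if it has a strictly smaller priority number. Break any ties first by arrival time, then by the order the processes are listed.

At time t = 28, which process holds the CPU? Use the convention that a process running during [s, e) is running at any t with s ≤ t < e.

P1

Timeline: | P3 0-14 | P2 14-23 | P1 23-35 |
Completion: P1=35  P2=23  P3=14
Turnaround (C−A): P1=35  P2=23  P3=14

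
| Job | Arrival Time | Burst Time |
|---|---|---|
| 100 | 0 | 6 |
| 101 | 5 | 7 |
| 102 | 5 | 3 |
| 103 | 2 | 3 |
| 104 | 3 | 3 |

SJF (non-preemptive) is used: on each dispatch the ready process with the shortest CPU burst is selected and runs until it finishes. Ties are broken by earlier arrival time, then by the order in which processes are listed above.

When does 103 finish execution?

9

Timeline: | 100 0-6 | 103 6-9 | 104 9-12 | 102 12-15 | 101 15-22 |
Completion: 100=6  101=22  102=15  103=9  104=12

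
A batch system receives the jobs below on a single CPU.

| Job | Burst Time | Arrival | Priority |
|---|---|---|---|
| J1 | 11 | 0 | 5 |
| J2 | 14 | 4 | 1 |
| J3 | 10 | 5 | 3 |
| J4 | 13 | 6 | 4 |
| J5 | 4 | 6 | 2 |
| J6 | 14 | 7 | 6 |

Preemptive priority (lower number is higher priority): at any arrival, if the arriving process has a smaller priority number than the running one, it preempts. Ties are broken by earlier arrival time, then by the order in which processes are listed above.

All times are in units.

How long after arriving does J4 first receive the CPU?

26

Schedule: | J1 0-4 | J2 4-18 | J5 18-22 | J3 22-32 | J4 32-45 | J1 45-52 | J6 52-66 |
Completion: J1=52  J2=18  J3=32  J4=45  J5=22  J6=66
Response(J4) = first start − arrival = 32 − 6 = 26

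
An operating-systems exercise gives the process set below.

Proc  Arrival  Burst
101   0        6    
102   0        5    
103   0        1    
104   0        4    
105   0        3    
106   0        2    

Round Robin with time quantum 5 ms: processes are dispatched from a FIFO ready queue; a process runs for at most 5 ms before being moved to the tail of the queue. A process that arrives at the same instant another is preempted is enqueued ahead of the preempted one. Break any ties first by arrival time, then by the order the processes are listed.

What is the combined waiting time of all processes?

74

Schedule: | 101 0-5 | 102 5-10 | 103 10-11 | 104 11-15 | 105 15-18 | 106 18-20 | 101 20-21 |
Completion: 101=21  102=10  103=11  104=15  105=18  106=20
Waiting = turnaround − burst: 101=15, 102=5, 103=10, 104=11, 105=15, 106=18
Total waiting = 15 + 5 + 10 + 11 + 15 + 18 = 74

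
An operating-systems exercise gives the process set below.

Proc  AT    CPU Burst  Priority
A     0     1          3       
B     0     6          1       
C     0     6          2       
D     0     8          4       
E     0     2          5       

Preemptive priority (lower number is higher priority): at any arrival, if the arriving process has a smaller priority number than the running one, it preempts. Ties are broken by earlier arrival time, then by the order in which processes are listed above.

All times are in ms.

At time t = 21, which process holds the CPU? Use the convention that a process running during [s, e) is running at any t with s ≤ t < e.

E

Schedule: | B 0-6 | C 6-12 | A 12-13 | D 13-21 | E 21-23 |
Completion: A=13  B=6  C=12  D=21  E=23
Turnaround (C−A): A=13  B=6  C=12  D=21  E=23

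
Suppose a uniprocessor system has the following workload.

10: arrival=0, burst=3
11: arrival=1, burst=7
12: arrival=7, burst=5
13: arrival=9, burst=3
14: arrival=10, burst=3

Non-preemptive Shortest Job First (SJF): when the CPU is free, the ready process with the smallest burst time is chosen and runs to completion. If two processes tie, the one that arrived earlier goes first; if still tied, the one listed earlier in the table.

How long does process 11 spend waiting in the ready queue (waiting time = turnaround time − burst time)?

2

Gantt: | 10 0-3 | 11 3-10 | 13 10-13 | 14 13-16 | 12 16-21 |
Completion: 10=3  11=10  12=21  13=13  14=16
Waiting(11) = turnaround − burst = 9 − 7 = 2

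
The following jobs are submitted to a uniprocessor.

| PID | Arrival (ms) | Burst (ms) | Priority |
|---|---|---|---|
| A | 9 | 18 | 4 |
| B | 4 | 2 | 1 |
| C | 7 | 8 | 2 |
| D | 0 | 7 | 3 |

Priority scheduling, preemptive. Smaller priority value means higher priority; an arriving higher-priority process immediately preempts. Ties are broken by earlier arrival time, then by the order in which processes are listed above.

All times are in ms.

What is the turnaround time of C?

Timeline: | D 0-4 | B 4-6 | D 6-7 | C 7-15 | D 15-17 | A 17-35 |
Completion: A=35  B=6  C=15  D=17
Turnaround(C) = completion − arrival = 15 − 7 = 8

8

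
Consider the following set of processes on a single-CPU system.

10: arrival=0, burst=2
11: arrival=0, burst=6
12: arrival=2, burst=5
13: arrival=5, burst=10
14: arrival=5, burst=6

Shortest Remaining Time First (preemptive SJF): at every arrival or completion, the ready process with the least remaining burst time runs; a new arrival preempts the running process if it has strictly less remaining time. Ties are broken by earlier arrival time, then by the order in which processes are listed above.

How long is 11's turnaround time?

Schedule: | 10 0-2 | 12 2-7 | 11 7-13 | 14 13-19 | 13 19-29 |
Completion: 10=2  11=13  12=7  13=29  14=19
Turnaround (C−A): 10=2  11=13  12=5  13=24  14=14
Turnaround(11) = completion − arrival = 13 − 0 = 13

13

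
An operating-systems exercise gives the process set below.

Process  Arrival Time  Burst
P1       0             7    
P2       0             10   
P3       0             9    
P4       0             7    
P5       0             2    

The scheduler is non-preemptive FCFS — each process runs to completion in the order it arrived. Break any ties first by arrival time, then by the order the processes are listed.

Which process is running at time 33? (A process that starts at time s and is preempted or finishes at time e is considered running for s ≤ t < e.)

P5

Gantt: | P1 0-7 | P2 7-17 | P3 17-26 | P4 26-33 | P5 33-35 |
Completion: P1=7  P2=17  P3=26  P4=33  P5=35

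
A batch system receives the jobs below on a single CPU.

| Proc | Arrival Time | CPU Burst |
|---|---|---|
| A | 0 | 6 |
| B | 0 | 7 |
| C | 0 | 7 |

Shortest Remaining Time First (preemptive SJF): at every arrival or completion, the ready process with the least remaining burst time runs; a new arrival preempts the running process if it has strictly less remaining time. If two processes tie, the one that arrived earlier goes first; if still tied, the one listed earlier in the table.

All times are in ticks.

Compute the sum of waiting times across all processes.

19

Gantt: | A 0-6 | B 6-13 | C 13-20 |
Completion: A=6  B=13  C=20
Waiting = turnaround − burst: A=0, B=6, C=13
Total waiting = 0 + 6 + 13 = 19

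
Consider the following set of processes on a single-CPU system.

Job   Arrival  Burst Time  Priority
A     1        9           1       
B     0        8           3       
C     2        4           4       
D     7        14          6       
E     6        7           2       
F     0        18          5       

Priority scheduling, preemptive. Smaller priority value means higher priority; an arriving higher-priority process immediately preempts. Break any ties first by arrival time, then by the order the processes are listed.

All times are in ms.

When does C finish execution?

Timeline: | B 0-1 | A 1-10 | E 10-17 | B 17-24 | C 24-28 | F 28-46 | D 46-60 |
Completion: A=10  B=24  C=28  D=60  E=17  F=46

28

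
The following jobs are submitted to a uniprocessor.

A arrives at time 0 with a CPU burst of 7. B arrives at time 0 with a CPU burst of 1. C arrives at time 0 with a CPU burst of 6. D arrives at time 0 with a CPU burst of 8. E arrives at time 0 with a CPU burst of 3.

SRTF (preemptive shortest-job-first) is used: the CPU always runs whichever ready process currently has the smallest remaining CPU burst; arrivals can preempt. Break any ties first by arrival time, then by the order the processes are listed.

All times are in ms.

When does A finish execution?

Gantt: | B 0-1 | E 1-4 | C 4-10 | A 10-17 | D 17-25 |
Completion: A=17  B=1  C=10  D=25  E=4

17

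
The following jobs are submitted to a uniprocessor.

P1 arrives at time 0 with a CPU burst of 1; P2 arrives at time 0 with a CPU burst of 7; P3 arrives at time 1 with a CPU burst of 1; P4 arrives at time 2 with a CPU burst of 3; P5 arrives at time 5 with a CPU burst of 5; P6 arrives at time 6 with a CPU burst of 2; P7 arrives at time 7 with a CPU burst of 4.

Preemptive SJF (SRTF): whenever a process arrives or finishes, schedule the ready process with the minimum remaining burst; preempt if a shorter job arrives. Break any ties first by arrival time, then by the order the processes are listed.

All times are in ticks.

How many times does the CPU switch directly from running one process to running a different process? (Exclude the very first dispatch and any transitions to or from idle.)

Timeline: | P1 0-1 | P3 1-2 | P4 2-5 | P5 5-6 | P6 6-8 | P5 8-12 | P7 12-16 | P2 16-23 |
Completion: P1=1  P2=23  P3=2  P4=5  P5=12  P6=8  P7=16
Turnaround (C−A): P1=1  P2=23  P3=1  P4=3  P5=7  P6=2  P7=9

7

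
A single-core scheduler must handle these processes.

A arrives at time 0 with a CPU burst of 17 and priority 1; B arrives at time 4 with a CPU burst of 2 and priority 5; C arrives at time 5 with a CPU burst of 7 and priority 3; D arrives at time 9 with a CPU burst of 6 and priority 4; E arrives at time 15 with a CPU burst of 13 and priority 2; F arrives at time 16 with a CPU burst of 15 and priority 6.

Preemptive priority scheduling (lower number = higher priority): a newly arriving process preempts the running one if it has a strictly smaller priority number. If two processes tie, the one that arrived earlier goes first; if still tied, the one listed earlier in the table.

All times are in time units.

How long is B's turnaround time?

41

Gantt: | A 0-17 | E 17-30 | C 30-37 | D 37-43 | B 43-45 | F 45-60 |
Completion: A=17  B=45  C=37  D=43  E=30  F=60
Turnaround (C−A): A=17  B=41  C=32  D=34  E=15  F=44
Turnaround(B) = completion − arrival = 45 − 4 = 41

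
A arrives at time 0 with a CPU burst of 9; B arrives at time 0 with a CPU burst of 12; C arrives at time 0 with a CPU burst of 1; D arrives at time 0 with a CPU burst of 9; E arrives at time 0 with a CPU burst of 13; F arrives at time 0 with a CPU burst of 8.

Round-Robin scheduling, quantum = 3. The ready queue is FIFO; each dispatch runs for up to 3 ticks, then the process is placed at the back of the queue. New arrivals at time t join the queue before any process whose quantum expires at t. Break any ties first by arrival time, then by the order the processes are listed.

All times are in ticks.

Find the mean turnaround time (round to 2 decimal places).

37.67

Schedule: | A 0-3 | B 3-6 | C 6-7 | D 7-10 | E 10-13 | F 13-16 | A 16-19 | B 19-22 | D 22-25 | E 25-28 | F 28-31 | A 31-34 | B 34-37 | D 37-40 | E 40-43 | F 43-45 | B 45-48 | E 48-52 |
Completion: A=34  B=48  C=7  D=40  E=52  F=45
Turnaround (C−A): A=34  B=48  C=7  D=40  E=52  F=45
Turnaround times: A=34, B=48, C=7, D=40, E=52, F=45
Average turnaround = (34+48+7+40+52+45) / 6 = 226/6 = 37.67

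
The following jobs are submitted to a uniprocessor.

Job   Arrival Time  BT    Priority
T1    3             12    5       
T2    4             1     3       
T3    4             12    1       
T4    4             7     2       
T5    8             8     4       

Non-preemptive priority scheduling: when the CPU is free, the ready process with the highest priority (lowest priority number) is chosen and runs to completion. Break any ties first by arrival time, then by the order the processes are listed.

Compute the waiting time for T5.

Timeline: | idle 0-3 | T1 3-15 | T3 15-27 | T4 27-34 | T2 34-35 | T5 35-43 |
Completion: T1=15  T2=35  T3=27  T4=34  T5=43
Waiting(T5) = turnaround − burst = 35 − 8 = 27

27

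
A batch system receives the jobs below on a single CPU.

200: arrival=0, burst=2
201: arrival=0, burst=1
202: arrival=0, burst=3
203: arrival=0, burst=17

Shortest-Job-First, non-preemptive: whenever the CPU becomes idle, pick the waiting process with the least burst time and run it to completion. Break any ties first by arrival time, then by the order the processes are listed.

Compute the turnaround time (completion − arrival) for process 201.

Gantt: | 201 0-1 | 200 1-3 | 202 3-6 | 203 6-23 |
Completion: 200=3  201=1  202=6  203=23
Turnaround(201) = completion − arrival = 1 − 0 = 1

1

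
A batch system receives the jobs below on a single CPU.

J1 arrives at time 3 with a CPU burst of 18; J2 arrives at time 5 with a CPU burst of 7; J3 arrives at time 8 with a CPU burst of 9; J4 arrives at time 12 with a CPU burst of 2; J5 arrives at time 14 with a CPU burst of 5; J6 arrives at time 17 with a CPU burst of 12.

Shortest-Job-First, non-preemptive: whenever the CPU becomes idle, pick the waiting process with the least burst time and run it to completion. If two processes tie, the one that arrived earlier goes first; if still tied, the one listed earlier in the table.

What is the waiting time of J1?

0

Timeline: | idle 0-3 | J1 3-21 | J4 21-23 | J5 23-28 | J2 28-35 | J3 35-44 | J6 44-56 |
Completion: J1=21  J2=35  J3=44  J4=23  J5=28  J6=56
Turnaround (C−A): J1=18  J2=30  J3=36  J4=11  J5=14  J6=39
Waiting(J1) = turnaround − burst = 18 − 18 = 0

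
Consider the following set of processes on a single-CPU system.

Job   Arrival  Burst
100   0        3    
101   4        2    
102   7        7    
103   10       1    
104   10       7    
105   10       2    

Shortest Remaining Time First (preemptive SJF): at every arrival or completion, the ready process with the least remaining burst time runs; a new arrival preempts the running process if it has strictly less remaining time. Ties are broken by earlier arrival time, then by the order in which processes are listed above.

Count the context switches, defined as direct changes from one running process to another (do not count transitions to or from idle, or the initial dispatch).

Schedule: | 100 0-3 | idle 3-4 | 101 4-6 | idle 6-7 | 102 7-10 | 103 10-11 | 105 11-13 | 102 13-17 | 104 17-24 |
Completion: 100=3  101=6  102=17  103=11  104=24  105=13

4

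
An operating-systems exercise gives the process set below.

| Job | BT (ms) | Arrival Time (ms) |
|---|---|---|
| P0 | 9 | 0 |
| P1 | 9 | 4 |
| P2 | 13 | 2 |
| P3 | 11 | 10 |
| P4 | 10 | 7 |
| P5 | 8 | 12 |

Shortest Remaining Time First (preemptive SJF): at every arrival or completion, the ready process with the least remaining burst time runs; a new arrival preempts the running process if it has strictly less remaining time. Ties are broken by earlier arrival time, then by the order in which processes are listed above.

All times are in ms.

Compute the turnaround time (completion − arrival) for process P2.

58

Gantt: | P0 0-9 | P1 9-18 | P5 18-26 | P4 26-36 | P3 36-47 | P2 47-60 |
Completion: P0=9  P1=18  P2=60  P3=47  P4=36  P5=26
Turnaround (C−A): P0=9  P1=14  P2=58  P3=37  P4=29  P5=14
Turnaround(P2) = completion − arrival = 60 − 2 = 58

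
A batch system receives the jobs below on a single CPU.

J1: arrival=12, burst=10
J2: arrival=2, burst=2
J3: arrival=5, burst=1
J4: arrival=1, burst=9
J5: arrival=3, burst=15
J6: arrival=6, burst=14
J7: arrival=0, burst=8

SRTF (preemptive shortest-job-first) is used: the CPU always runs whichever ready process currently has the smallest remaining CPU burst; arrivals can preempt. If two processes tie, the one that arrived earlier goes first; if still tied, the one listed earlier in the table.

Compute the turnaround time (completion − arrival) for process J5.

Schedule: | J7 0-2 | J2 2-4 | J7 4-5 | J3 5-6 | J7 6-11 | J4 11-20 | J1 20-30 | J6 30-44 | J5 44-59 |
Completion: J1=30  J2=4  J3=6  J4=20  J5=59  J6=44  J7=11
Turnaround (C−A): J1=18  J2=2  J3=1  J4=19  J5=56  J6=38  J7=11
Turnaround(J5) = completion − arrival = 59 − 3 = 56

56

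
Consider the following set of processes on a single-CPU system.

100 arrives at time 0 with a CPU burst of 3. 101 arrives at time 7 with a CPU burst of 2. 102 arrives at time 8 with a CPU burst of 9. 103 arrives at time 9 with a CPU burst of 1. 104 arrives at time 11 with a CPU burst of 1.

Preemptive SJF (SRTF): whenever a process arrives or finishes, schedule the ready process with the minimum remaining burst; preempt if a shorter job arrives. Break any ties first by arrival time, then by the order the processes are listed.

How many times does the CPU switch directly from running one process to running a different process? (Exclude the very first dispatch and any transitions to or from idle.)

Timeline: | 100 0-3 | idle 3-7 | 101 7-9 | 103 9-10 | 102 10-11 | 104 11-12 | 102 12-20 |
Completion: 100=3  101=9  102=20  103=10  104=12
Turnaround (C−A): 100=3  101=2  102=12  103=1  104=1

4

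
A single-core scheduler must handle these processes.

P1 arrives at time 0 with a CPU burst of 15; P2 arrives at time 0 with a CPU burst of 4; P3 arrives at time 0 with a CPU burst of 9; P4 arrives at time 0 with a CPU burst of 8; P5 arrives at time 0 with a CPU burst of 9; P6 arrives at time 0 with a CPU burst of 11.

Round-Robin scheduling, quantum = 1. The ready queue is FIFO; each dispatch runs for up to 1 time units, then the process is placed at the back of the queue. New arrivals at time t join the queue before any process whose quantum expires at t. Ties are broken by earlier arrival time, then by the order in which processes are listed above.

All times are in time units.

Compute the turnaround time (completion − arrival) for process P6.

Schedule: | P1 0-1 | P2 1-2 | P3 2-3 | P4 3-4 | P5 4-5 | P6 5-6 | P1 6-7 | P2 7-8 | P3 8-9 | P4 9-10 | P5 10-11 | P6 11-12 | P1 12-13 | P2 13-14 | P3 14-15 | P4 15-16 | P5 16-17 | P6 17-18 | P1 18-19 | P2 19-20 | P3 20-21 | P4 21-22 | P5 22-23 | P6 23-24 | P1 24-25 | P3 25-26 | P4 26-27 | P5 27-28 | P6 28-29 | P1 29-30 | P3 30-31 | P4 31-32 | P5 32-33 | P6 33-34 | P1 34-35 | P3 35-36 | P4 36-37 | P5 37-38 | P6 38-39 | P1 39-40 | P3 40-41 | P4 41-42 | P5 42-43 | P6 43-44 | P1 44-45 | P3 45-46 | P5 46-47 | P6 47-48 | P1 48-49 | P6 49-50 | P1 50-51 | P6 51-52 | P1 52-56 |
Completion: P1=56  P2=20  P3=46  P4=42  P5=47  P6=52
Turnaround (C−A): P1=56  P2=20  P3=46  P4=42  P5=47  P6=52
Turnaround(P6) = completion − arrival = 52 − 0 = 52

52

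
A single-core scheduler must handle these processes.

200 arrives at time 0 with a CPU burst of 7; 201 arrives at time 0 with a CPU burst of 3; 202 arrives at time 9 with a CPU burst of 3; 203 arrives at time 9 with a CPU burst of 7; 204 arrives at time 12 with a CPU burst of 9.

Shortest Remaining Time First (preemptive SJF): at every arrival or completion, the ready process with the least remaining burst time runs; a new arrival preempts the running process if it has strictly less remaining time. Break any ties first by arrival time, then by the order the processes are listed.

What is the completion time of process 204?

Timeline: | 201 0-3 | 200 3-10 | 202 10-13 | 203 13-20 | 204 20-29 |
Completion: 200=10  201=3  202=13  203=20  204=29
Turnaround (C−A): 200=10  201=3  202=4  203=11  204=17

29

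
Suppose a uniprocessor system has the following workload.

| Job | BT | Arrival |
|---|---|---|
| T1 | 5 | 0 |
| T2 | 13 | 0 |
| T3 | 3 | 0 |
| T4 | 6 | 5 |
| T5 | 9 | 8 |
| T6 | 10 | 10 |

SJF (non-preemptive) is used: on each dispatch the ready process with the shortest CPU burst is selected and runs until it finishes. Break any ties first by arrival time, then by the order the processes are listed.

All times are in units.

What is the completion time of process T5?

23

Timeline: | T3 0-3 | T1 3-8 | T4 8-14 | T5 14-23 | T6 23-33 | T2 33-46 |
Completion: T1=8  T2=46  T3=3  T4=14  T5=23  T6=33
Turnaround (C−A): T1=8  T2=46  T3=3  T4=9  T5=15  T6=23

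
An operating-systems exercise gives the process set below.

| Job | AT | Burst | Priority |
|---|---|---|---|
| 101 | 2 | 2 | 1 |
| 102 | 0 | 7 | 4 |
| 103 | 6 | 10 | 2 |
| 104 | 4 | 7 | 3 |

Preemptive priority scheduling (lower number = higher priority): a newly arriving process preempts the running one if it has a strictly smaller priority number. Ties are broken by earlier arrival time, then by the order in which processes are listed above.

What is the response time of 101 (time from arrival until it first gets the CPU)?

Timeline: | 102 0-2 | 101 2-4 | 104 4-6 | 103 6-16 | 104 16-21 | 102 21-26 |
Completion: 101=4  102=26  103=16  104=21
Turnaround (C−A): 101=2  102=26  103=10  104=17
Response(101) = first start − arrival = 2 − 2 = 0

0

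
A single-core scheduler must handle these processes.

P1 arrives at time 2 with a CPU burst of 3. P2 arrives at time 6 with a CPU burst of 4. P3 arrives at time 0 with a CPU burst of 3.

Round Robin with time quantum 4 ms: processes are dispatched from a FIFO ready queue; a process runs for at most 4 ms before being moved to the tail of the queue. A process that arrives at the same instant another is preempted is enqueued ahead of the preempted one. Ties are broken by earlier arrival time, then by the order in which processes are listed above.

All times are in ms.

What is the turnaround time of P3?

Gantt: | P3 0-3 | P1 3-6 | P2 6-10 |
Completion: P1=6  P2=10  P3=3
Turnaround (C−A): P1=4  P2=4  P3=3
Turnaround(P3) = completion − arrival = 3 − 0 = 3

3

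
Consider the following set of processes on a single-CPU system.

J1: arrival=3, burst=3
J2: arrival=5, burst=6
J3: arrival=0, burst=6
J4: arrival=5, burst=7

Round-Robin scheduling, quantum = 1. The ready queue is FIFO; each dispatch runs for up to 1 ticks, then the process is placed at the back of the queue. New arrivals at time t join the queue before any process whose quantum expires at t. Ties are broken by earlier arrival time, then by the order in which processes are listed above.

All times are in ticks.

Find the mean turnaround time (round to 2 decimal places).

Timeline: | J3 0-3 | J1 3-4 | J3 4-5 | J1 5-6 | J2 6-7 | J4 7-8 | J3 8-9 | J1 9-10 | J2 10-11 | J4 11-12 | J3 12-13 | J2 13-14 | J4 14-15 | J2 15-16 | J4 16-17 | J2 17-18 | J4 18-19 | J2 19-20 | J4 20-22 |
Completion: J1=10  J2=20  J3=13  J4=22
Turnaround times: J1=7, J2=15, J3=13, J4=17
Average turnaround = (7+15+13+17) / 4 = 52/4 = 13.00

13.00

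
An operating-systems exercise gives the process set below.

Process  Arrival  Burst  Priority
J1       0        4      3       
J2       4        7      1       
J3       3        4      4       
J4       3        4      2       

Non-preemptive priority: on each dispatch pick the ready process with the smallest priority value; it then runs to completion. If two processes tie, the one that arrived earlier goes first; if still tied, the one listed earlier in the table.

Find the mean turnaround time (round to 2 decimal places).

9.75

Timeline: | J1 0-4 | J2 4-11 | J4 11-15 | J3 15-19 |
Completion: J1=4  J2=11  J3=19  J4=15
Turnaround (C−A): J1=4  J2=7  J3=16  J4=12
Turnaround times: J1=4, J2=7, J3=16, J4=12
Average turnaround = (4+7+16+12) / 4 = 39/4 = 9.75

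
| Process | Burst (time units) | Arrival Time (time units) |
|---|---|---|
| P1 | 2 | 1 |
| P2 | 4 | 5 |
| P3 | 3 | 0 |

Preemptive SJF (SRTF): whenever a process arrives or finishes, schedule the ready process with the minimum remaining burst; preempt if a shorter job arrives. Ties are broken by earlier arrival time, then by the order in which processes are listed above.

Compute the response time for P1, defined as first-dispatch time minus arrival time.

Schedule: | P3 0-3 | P1 3-5 | P2 5-9 |
Completion: P1=5  P2=9  P3=3
Turnaround (C−A): P1=4  P2=4  P3=3
Response(P1) = first start − arrival = 3 − 1 = 2

2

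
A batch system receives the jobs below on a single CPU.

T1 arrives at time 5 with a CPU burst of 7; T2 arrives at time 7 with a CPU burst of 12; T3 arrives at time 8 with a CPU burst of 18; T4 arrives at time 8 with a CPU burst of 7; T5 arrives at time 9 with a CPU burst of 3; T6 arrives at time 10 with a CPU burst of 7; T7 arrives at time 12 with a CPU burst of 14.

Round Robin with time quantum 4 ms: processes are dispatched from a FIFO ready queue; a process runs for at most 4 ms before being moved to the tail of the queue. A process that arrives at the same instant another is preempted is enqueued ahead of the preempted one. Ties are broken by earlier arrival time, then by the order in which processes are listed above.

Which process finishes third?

T4

Timeline: | idle 0-5 | T1 5-9 | T2 9-13 | T3 13-17 | T4 17-21 | T5 21-24 | T1 24-27 | T6 27-31 | T7 31-35 | T2 35-39 | T3 39-43 | T4 43-46 | T6 46-49 | T7 49-53 | T2 53-57 | T3 57-61 | T7 61-65 | T3 65-69 | T7 69-71 | T3 71-73 |
Completion: T1=27  T2=57  T3=73  T4=46  T5=24  T6=49  T7=71
Turnaround (C−A): T1=22  T2=50  T3=65  T4=38  T5=15  T6=39  T7=59
Finish order: T5 → T1 → T4 → T6 → T2 → T7 → T3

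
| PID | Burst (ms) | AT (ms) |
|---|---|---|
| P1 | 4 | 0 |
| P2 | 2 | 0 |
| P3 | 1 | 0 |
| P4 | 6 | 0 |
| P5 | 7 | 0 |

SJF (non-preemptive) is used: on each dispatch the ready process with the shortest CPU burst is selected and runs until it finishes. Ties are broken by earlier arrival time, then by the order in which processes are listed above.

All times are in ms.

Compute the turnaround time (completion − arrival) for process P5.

20

Timeline: | P3 0-1 | P2 1-3 | P1 3-7 | P4 7-13 | P5 13-20 |
Completion: P1=7  P2=3  P3=1  P4=13  P5=20
Turnaround(P5) = completion − arrival = 20 − 0 = 20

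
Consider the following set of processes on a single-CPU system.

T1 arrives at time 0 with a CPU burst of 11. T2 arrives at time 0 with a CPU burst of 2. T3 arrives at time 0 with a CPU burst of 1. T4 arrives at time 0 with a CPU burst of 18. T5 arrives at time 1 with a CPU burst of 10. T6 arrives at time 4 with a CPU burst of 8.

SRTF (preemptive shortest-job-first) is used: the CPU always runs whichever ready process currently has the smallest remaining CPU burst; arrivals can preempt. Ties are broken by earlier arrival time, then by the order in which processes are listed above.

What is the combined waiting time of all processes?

Schedule: | T3 0-1 | T2 1-3 | T5 3-4 | T6 4-12 | T5 12-21 | T1 21-32 | T4 32-50 |
Completion: T1=32  T2=3  T3=1  T4=50  T5=21  T6=12
Turnaround (C−A): T1=32  T2=3  T3=1  T4=50  T5=20  T6=8
Waiting = turnaround − burst: T1=21, T2=1, T3=0, T4=32, T5=10, T6=0
Total waiting = 21 + 1 + 0 + 32 + 10 + 0 = 64

64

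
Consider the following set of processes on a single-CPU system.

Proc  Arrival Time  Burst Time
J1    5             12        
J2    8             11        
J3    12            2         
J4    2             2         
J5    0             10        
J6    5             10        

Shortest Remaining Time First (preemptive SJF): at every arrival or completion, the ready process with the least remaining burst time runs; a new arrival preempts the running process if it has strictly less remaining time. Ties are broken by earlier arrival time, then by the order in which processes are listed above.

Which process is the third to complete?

Schedule: | J5 0-2 | J4 2-4 | J5 4-12 | J3 12-14 | J6 14-24 | J2 24-35 | J1 35-47 |
Completion: J1=47  J2=35  J3=14  J4=4  J5=12  J6=24
Turnaround (C−A): J1=42  J2=27  J3=2  J4=2  J5=12  J6=19
Finish order: J4 → J5 → J3 → J6 → J2 → J1

J3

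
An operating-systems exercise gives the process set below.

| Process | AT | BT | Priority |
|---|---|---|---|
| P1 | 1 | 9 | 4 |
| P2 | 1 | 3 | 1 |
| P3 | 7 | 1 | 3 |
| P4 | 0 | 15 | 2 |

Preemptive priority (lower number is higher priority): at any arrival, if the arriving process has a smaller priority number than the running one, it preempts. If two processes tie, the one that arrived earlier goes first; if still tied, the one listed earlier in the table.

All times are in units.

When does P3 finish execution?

19

Schedule: | P4 0-1 | P2 1-4 | P4 4-18 | P3 18-19 | P1 19-28 |
Completion: P1=28  P2=4  P3=19  P4=18
Turnaround (C−A): P1=27  P2=3  P3=12  P4=18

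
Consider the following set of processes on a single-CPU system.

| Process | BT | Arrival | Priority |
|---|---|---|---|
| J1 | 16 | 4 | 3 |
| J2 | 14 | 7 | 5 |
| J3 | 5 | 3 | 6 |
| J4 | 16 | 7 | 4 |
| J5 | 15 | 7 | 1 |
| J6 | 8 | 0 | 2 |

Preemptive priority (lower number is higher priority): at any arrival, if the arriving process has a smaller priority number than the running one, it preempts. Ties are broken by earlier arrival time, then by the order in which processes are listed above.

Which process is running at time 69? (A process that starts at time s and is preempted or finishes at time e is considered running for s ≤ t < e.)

Schedule: | J6 0-7 | J5 7-22 | J6 22-23 | J1 23-39 | J4 39-55 | J2 55-69 | J3 69-74 |
Completion: J1=39  J2=69  J3=74  J4=55  J5=22  J6=23
Turnaround (C−A): J1=35  J2=62  J3=71  J4=48  J5=15  J6=23

J3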